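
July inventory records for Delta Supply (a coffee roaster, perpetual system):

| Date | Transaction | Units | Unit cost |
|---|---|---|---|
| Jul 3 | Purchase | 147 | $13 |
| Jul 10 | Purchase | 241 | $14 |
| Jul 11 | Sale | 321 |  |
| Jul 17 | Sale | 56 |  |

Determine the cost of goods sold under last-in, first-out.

Jul 11, 321 sold [LIFO — newest first]: 241 @ $14 + 80 @ $13 = $4,414
Jul 17, 56 sold [LIFO — newest first]: 56 @ $13 = $728
Total COGS = $4,414 + $728 = $5,142
Ending inventory: 11 @ $13 = $143
Check: goods available $5,285 = COGS $5,142 + ending $143

COGS = $5,142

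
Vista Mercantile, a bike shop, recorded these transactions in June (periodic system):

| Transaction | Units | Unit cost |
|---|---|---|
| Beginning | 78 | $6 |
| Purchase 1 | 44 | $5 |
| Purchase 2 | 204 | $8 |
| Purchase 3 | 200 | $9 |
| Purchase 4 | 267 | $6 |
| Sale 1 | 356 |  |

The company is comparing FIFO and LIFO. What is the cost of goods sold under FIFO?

COGS = $2,590

FIFO COGS: 78 @ $6 + 44 @ $5 + 204 @ $8 + 30 @ $9 = $2,590
LIFO COGS: 267 @ $6 + 89 @ $9 = $2,403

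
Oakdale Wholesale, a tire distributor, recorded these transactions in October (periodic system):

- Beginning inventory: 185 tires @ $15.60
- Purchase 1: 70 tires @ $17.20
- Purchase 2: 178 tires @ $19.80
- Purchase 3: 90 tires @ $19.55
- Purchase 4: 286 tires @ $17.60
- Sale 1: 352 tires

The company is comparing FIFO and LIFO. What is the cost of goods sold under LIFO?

FIFO COGS: 185 @ $15.60 + 70 @ $17.20 + 97 @ $19.80 = $6,010.60
LIFO COGS: 286 @ $17.60 + 66 @ $19.55 = $6,323.90

COGS = $6,323.90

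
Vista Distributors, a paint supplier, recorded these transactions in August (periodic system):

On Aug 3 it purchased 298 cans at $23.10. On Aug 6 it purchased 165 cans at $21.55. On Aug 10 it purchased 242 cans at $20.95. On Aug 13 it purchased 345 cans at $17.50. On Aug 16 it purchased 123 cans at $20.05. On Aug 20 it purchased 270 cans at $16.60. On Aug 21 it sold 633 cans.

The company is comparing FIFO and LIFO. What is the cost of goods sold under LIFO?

COGS = $11,148.15

FIFO COGS: 298 @ $23.10 + 165 @ $21.55 + 170 @ $20.95 = $14,001.05
LIFO COGS: 270 @ $16.60 + 123 @ $20.05 + 240 @ $17.50 = $11,148.15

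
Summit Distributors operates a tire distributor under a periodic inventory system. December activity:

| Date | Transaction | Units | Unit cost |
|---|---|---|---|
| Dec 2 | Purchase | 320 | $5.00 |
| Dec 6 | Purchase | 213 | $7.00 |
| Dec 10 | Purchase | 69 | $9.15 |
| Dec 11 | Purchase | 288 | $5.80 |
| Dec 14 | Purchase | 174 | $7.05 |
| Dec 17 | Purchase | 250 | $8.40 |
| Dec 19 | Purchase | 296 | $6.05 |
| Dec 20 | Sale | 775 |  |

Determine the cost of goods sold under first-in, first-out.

Dec 20, 775 sold [FIFO — oldest first]: 320 @ $5.00 + 213 @ $7.00 + 69 @ $9.15 + 173 @ $5.80 = $4,725.75
Ending inventory: 115 @ $5.80 + 174 @ $7.05 + 250 @ $8.40 + 296 @ $6.05 = $5,784.50

COGS = $4,725.75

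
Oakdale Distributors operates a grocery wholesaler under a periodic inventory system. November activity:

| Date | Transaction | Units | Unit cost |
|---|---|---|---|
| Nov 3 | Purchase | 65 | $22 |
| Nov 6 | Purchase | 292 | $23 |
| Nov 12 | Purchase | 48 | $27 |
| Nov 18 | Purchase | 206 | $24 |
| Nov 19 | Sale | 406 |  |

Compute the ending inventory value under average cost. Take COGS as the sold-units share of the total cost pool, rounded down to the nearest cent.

Ending inventory = $4,826.73

Nov 19, sell 406: 406/611 × $14,386.00 → $9,559.27
Ending inventory (cost pool remaining) = $4,826.73
Check: goods available $14,386.00 = COGS $9,559.27 + ending $4,826.73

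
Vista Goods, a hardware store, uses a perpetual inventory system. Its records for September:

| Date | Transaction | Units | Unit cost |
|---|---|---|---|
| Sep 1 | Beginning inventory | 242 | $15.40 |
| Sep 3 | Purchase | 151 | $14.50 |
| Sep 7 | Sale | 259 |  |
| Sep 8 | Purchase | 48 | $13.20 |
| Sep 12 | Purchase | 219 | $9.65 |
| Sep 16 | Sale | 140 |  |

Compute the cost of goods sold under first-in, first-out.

COGS = $5,995.50

Sep 7, 259 sold [FIFO — oldest first]: 242 @ $15.40 + 17 @ $14.50 = $3,973.30
Sep 16, 140 sold [FIFO — oldest first]: 134 @ $14.50 + 6 @ $13.20 = $2,022.20
Total COGS = $3,973.30 + $2,022.20 = $5,995.50
Ending inventory: 42 @ $13.20 + 219 @ $9.65 = $2,667.75
Check: goods available $8,663.25 = COGS $5,995.50 + ending $2,667.75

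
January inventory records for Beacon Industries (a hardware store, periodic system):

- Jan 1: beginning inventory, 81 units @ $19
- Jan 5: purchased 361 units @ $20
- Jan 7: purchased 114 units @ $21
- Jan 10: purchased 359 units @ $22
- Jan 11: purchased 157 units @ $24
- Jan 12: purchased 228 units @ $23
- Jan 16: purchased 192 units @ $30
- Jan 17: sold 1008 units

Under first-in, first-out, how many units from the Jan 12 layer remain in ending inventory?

Jan 17, 1008 sold [FIFO — oldest first]: 81 @ $19 + 361 @ $20 + 114 @ $21 + 359 @ $22 + 93 @ $24 = $21,283
Ending inventory: 64 @ $24 + 228 @ $23 + 192 @ $30 = $12,540
Check: goods available $33,823 = COGS $21,283 + ending $12,540

228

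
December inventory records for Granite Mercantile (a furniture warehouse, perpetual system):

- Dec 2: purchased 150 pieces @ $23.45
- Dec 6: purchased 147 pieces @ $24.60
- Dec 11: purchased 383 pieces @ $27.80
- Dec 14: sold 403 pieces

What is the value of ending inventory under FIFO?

Ending inventory = $7,700.60

Dec 14, 403 sold [FIFO — oldest first]: 150 @ $23.45 + 147 @ $24.60 + 106 @ $27.80 = $10,080.50
Ending inventory: 277 @ $27.80 = $7,700.60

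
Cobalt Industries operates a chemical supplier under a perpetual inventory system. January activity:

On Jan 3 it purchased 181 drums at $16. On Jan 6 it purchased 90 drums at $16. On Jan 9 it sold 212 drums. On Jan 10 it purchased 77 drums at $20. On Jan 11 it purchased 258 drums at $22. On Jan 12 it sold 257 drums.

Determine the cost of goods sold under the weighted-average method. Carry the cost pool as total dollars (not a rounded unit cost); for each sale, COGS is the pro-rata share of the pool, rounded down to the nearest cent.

COGS = $8,714.63

After Jan 3: 181 on hand, pool $2,896.00 (≈ $16.0000 each)
After Jan 6: 271 on hand, pool $4,336.00 (≈ $16.0000 each)
Jan 9, sell 212: 212/271 × $4,336.00 → $3,392.00
After Jan 10: 136 on hand, pool $2,484.00 (≈ $18.2647 each)
After Jan 11: 394 on hand, pool $8,160.00 (≈ $20.7107 each)
Jan 12, sell 257: 257/394 × $8,160.00 → $5,322.63
Total COGS = $3,392.00 + $5,322.63 = $8,714.63
Ending inventory (cost pool remaining) = $2,837.37
Check: goods available $11,552.00 = COGS $8,714.63 + ending $2,837.37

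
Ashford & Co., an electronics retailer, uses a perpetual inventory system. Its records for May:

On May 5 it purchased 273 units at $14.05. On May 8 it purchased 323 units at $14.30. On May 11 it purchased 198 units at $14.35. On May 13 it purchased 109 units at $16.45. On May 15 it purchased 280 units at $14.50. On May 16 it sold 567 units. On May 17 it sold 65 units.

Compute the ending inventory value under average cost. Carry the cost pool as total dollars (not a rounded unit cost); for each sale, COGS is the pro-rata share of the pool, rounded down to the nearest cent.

After May 5: 273 on hand, pool $3,835.65 (≈ $14.0500 each)
After May 8: 596 on hand, pool $8,454.55 (≈ $14.1855 each)
After May 11: 794 on hand, pool $11,295.85 (≈ $14.2265 each)
After May 13: 903 on hand, pool $13,088.90 (≈ $14.4949 each)
After May 15: 1183 on hand, pool $17,148.90 (≈ $14.4961 each)
May 16, sell 567: 567/1183 × $17,148.90 → $8,219.29
May 17, sell 65: 65/616 × $8,929.61 → $942.24
Total COGS = $8,219.29 + $942.24 = $9,161.53
Ending inventory (cost pool remaining) = $7,987.37
Check: goods available $17,148.90 = COGS $9,161.53 + ending $7,987.37

Ending inventory = $7,987.37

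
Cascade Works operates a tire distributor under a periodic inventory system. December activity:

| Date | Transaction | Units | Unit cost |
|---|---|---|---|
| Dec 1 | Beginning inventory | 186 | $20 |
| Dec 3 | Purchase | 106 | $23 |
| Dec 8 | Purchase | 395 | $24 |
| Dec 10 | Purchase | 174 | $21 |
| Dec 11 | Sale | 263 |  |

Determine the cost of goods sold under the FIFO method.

Dec 11, 263 sold [FIFO — oldest first]: 186 @ $20 + 77 @ $23 = $5,491
Ending inventory: 29 @ $23 + 395 @ $24 + 174 @ $21 = $13,801
Check: goods available $19,292 = COGS $5,491 + ending $13,801

COGS = $5,491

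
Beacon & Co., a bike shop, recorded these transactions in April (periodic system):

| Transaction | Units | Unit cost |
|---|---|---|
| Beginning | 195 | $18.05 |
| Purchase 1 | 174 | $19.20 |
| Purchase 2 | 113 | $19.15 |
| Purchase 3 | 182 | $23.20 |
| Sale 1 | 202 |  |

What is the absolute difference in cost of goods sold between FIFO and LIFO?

FIFO COGS: 195 @ $18.05 + 7 @ $19.20 = $3,654.15
LIFO COGS: 182 @ $23.20 + 20 @ $19.15 = $4,605.40
Difference = |$3,654.15 − $4,605.40| = $951.25

$951.25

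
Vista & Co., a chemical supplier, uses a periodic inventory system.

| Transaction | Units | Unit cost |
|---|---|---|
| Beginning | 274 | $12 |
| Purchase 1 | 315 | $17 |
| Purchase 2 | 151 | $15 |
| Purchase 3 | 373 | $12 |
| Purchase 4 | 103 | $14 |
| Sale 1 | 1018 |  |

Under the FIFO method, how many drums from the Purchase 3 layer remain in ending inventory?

Sale 1 (1018) [FIFO — oldest first]: 274 @ $12 + 315 @ $17 + 151 @ $15 + 278 @ $12 = $14,244
Ending inventory: 95 @ $12 + 103 @ $14 = $2,582
Check: goods available $16,826 = COGS $14,244 + ending $2,582

95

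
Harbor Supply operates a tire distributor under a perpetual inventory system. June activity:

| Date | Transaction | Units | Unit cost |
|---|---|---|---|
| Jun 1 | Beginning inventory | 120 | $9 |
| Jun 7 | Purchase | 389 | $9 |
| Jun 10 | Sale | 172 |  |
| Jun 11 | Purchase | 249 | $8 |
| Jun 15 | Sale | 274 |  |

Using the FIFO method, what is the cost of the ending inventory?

Jun 10, 172 sold [FIFO — oldest first]: 120 @ $9 + 52 @ $9 = $1,548
Jun 15, 274 sold [FIFO — oldest first]: 274 @ $9 = $2,466
Total COGS = $1,548 + $2,466 = $4,014
Ending inventory: 63 @ $9 + 249 @ $8 = $2,559

Ending inventory = $2,559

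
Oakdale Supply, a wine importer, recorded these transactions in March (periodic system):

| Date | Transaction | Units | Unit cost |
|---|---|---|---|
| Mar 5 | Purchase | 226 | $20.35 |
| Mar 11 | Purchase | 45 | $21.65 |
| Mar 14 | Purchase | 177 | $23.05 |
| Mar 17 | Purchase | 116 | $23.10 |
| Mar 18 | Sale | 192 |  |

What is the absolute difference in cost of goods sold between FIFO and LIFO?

$524.20

FIFO COGS: 192 @ $20.35 = $3,907.20
LIFO COGS: 116 @ $23.10 + 76 @ $23.05 = $4,431.40
Difference = |$3,907.20 − $4,431.40| = $524.20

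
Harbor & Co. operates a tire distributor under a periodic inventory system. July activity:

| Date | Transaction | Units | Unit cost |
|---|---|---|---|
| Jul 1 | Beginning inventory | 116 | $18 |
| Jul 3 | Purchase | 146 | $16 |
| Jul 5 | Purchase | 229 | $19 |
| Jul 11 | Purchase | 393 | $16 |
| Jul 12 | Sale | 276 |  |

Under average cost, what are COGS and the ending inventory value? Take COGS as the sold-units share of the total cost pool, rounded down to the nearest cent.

COGS = $4,702.92; ending inventory = $10,360.08

Jul 12, sell 276: 276/884 × $15,063.00 → $4,702.92
Ending inventory (cost pool remaining) = $10,360.08
Check: goods available $15,063.00 = COGS $4,702.92 + ending $10,360.08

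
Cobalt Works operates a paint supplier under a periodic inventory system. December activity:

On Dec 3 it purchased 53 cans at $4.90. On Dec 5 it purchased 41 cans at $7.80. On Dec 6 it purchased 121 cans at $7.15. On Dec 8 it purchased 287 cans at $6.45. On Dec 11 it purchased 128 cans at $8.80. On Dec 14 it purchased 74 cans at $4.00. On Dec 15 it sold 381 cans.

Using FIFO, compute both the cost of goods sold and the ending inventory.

Dec 15, 381 sold [FIFO — oldest first]: 53 @ $4.90 + 41 @ $7.80 + 121 @ $7.15 + 166 @ $6.45 = $2,515.35
Ending inventory: 121 @ $6.45 + 128 @ $8.80 + 74 @ $4.00 = $2,202.85
Check: goods available $4,718.20 = COGS $2,515.35 + ending $2,202.85

COGS = $2,515.35; ending inventory = $2,202.85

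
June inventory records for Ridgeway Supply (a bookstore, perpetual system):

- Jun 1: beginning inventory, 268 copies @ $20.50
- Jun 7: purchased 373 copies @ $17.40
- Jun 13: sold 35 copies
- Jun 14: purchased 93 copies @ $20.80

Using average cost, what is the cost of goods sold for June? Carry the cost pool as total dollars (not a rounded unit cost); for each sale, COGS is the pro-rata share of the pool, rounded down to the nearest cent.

COGS = $654.36

After Jun 1: 268 on hand, pool $5,494.00 (≈ $20.5000 each)
After Jun 7: 641 on hand, pool $11,984.20 (≈ $18.6961 each)
Jun 13, sell 35: 35/641 × $11,984.20 → $654.36
After Jun 14: 699 on hand, pool $13,264.24 (≈ $18.9760 each)
Ending inventory (cost pool remaining) = $13,264.24
Check: goods available $13,918.60 = COGS $654.36 + ending $13,264.24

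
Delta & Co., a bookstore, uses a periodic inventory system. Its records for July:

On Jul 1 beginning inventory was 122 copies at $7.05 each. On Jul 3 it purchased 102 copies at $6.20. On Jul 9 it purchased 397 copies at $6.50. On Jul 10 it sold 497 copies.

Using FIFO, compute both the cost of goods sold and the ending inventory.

COGS = $3,267.00; ending inventory = $806.00

Jul 10, 497 sold [FIFO — oldest first]: 122 @ $7.05 + 102 @ $6.20 + 273 @ $6.50 = $3,267.00
Ending inventory: 124 @ $6.50 = $806.00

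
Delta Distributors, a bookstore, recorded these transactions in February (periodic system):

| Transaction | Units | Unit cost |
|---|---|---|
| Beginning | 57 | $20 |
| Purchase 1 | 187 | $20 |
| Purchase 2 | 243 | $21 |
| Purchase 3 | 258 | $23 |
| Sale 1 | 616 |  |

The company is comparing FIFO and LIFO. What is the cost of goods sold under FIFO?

FIFO COGS: 57 @ $20 + 187 @ $20 + 243 @ $21 + 129 @ $23 = $12,950
LIFO COGS: 258 @ $23 + 243 @ $21 + 115 @ $20 = $13,337

COGS = $12,950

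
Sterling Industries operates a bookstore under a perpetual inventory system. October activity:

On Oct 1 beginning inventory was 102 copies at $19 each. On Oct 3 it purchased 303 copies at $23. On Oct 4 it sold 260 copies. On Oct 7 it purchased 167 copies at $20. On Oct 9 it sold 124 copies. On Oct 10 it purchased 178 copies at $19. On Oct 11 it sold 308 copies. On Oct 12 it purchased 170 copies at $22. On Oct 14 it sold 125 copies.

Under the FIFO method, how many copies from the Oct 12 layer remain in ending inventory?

103

Oct 4, 260 sold [FIFO — oldest first]: 102 @ $19 + 158 @ $23 = $5,572
Oct 9, 124 sold [FIFO — oldest first]: 124 @ $23 = $2,852
Oct 11, 308 sold [FIFO — oldest first]: 21 @ $23 + 167 @ $20 + 120 @ $19 = $6,103
Oct 14, 125 sold [FIFO — oldest first]: 58 @ $19 + 67 @ $22 = $2,576
Total COGS = $5,572 + $2,852 + $6,103 + $2,576 = $17,103
Ending inventory: 103 @ $22 = $2,266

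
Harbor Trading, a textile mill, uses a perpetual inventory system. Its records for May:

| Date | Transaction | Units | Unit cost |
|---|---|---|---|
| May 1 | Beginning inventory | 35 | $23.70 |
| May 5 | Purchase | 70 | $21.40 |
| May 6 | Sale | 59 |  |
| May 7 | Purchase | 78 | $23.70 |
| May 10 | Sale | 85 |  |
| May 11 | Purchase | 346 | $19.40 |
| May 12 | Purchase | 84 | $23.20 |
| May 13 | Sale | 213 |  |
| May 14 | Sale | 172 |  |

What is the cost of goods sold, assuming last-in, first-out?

May 6, 59 sold [LIFO — newest first]: 59 @ $21.40 = $1,262.60
May 10, 85 sold [LIFO — newest first]: 78 @ $23.70 + 7 @ $21.40 = $1,998.40
May 13, 213 sold [LIFO — newest first]: 84 @ $23.20 + 129 @ $19.40 = $4,451.40
May 14, 172 sold [LIFO — newest first]: 172 @ $19.40 = $3,336.80
Total COGS = $1,262.60 + $1,998.40 + $4,451.40 + $3,336.80 = $11,049.20
Ending inventory: 35 @ $23.70 + 4 @ $21.40 + 45 @ $19.40 = $1,788.10

COGS = $11,049.20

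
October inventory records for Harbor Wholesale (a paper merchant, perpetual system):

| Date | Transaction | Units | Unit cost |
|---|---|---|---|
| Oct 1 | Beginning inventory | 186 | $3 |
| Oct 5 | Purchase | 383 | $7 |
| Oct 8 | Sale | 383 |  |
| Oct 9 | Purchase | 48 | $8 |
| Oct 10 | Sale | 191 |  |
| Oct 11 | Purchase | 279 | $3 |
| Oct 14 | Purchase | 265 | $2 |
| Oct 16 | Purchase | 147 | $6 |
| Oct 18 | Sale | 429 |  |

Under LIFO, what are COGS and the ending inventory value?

Oct 8, 383 sold [LIFO — newest first]: 383 @ $7 = $2,681
Oct 10, 191 sold [LIFO — newest first]: 48 @ $8 + 143 @ $3 = $813
Oct 18, 429 sold [LIFO — newest first]: 147 @ $6 + 265 @ $2 + 17 @ $3 = $1,463
Total COGS = $2,681 + $813 + $1,463 = $4,957
Ending inventory: 43 @ $3 + 262 @ $3 = $915
Check: goods available $5,872 = COGS $4,957 + ending $915

COGS = $4,957; ending inventory = $915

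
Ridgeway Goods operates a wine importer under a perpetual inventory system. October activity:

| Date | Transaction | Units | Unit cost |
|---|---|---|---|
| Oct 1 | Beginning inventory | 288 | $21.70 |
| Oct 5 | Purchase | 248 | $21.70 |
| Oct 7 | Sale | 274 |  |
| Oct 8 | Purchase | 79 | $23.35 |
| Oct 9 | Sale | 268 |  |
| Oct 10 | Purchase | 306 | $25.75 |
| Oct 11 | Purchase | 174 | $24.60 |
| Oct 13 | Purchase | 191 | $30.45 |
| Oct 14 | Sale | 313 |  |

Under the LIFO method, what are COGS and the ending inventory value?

COGS = $20,708.90; ending inventory = $10,742.80

Oct 7, 274 sold [LIFO — newest first]: 248 @ $21.70 + 26 @ $21.70 = $5,945.80
Oct 9, 268 sold [LIFO — newest first]: 79 @ $23.35 + 189 @ $21.70 = $5,945.95
Oct 14, 313 sold [LIFO — newest first]: 191 @ $30.45 + 122 @ $24.60 = $8,817.15
Total COGS = $5,945.80 + $5,945.95 + $8,817.15 = $20,708.90
Ending inventory: 73 @ $21.70 + 306 @ $25.75 + 52 @ $24.60 = $10,742.80
Check: goods available $31,451.70 = COGS $20,708.90 + ending $10,742.80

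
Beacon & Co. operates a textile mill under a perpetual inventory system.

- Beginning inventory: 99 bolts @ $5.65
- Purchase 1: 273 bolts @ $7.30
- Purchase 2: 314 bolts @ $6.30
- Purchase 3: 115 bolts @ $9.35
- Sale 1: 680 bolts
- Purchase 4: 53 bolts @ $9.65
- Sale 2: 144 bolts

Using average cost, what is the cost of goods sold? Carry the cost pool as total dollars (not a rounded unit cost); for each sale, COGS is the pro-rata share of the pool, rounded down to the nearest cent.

COGS = $5,882.96

After Beginning: 99 on hand, pool $559.35 (≈ $5.6500 each)
After Purchase 1: 372 on hand, pool $2,552.25 (≈ $6.8609 each)
After Purchase 2: 686 on hand, pool $4,530.45 (≈ $6.6042 each)
After Purchase 3: 801 on hand, pool $5,605.70 (≈ $6.9984 each)
Sale 1, sell 680: 680/801 × $5,605.70 → $4,758.89
After Purchase 4: 174 on hand, pool $1,358.26 (≈ $7.8061 each)
Sale 2, sell 144: 144/174 × $1,358.26 → $1,124.07
Total COGS = $4,758.89 + $1,124.07 = $5,882.96
Ending inventory (cost pool remaining) = $234.19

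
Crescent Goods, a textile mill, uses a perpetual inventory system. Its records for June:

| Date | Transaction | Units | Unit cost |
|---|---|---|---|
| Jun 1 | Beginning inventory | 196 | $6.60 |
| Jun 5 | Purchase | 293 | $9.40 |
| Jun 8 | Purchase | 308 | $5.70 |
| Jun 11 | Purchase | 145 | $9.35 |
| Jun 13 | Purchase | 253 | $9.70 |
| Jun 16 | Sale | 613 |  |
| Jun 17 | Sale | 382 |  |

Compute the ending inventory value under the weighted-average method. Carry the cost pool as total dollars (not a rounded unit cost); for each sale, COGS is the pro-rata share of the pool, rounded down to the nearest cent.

After Jun 1: 196 on hand, pool $1,293.60 (≈ $6.6000 each)
After Jun 5: 489 on hand, pool $4,047.80 (≈ $8.2777 each)
After Jun 8: 797 on hand, pool $5,803.40 (≈ $7.2816 each)
After Jun 11: 942 on hand, pool $7,159.15 (≈ $7.5999 each)
After Jun 13: 1195 on hand, pool $9,613.25 (≈ $8.0446 each)
Jun 16, sell 613: 613/1195 × $9,613.25 → $4,931.31
Jun 17, sell 382: 382/582 × $4,681.94 → $3,073.02
Total COGS = $4,931.31 + $3,073.02 = $8,004.33
Ending inventory (cost pool remaining) = $1,608.92

Ending inventory = $1,608.92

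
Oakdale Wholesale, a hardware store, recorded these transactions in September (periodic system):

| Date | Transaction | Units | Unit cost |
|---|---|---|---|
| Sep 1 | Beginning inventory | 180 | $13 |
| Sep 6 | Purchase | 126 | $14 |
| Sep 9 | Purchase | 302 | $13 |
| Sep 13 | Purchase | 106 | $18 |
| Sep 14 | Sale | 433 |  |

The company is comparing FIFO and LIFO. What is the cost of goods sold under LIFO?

FIFO COGS: 180 @ $13 + 126 @ $14 + 127 @ $13 = $5,755
LIFO COGS: 106 @ $18 + 302 @ $13 + 25 @ $14 = $6,184

COGS = $6,184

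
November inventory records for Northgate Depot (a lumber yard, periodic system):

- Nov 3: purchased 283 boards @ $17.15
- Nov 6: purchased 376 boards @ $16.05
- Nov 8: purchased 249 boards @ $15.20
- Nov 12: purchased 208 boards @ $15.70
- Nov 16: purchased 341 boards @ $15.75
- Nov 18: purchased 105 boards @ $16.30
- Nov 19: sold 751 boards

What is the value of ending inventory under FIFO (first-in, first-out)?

Nov 19, 751 sold [FIFO — oldest first]: 283 @ $17.15 + 376 @ $16.05 + 92 @ $15.20 = $12,286.65
Ending inventory: 157 @ $15.20 + 208 @ $15.70 + 341 @ $15.75 + 105 @ $16.30 = $12,734.25

Ending inventory = $12,734.25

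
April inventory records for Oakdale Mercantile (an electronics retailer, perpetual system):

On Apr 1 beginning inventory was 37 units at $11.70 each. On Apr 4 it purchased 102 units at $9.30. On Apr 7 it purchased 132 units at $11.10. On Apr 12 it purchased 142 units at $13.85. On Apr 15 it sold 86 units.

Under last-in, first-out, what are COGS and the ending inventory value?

COGS = $1,191.10; ending inventory = $3,622.30

Apr 15, 86 sold [LIFO — newest first]: 86 @ $13.85 = $1,191.10
Ending inventory: 37 @ $11.70 + 102 @ $9.30 + 132 @ $11.10 + 56 @ $13.85 = $3,622.30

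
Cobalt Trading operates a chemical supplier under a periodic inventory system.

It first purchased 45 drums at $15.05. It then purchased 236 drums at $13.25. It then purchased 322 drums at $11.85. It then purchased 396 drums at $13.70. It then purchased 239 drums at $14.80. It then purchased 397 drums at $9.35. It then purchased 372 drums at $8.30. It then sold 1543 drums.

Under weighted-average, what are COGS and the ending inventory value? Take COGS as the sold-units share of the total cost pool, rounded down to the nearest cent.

Sale 1, sell 1543: 1543/2007 × $23,381.90 → $17,976.21
Ending inventory (cost pool remaining) = $5,405.69
Check: goods available $23,381.90 = COGS $17,976.21 + ending $5,405.69

COGS = $17,976.21; ending inventory = $5,405.69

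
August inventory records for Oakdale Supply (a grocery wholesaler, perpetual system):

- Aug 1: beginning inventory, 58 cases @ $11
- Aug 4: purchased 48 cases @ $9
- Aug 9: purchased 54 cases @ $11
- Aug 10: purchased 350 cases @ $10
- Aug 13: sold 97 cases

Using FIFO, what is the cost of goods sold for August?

Aug 13, 97 sold [FIFO — oldest first]: 58 @ $11 + 39 @ $9 = $989
Ending inventory: 9 @ $9 + 54 @ $11 + 350 @ $10 = $4,175
Check: goods available $5,164 = COGS $989 + ending $4,175

COGS = $989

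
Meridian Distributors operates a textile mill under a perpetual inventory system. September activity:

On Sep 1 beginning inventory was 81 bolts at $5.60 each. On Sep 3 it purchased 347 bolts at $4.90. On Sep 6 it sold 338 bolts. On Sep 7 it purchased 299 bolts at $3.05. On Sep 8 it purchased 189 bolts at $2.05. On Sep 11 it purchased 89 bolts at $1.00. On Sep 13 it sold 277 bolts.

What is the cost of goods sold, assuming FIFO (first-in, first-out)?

Sep 6, 338 sold [FIFO — oldest first]: 81 @ $5.60 + 257 @ $4.90 = $1,712.90
Sep 13, 277 sold [FIFO — oldest first]: 90 @ $4.90 + 187 @ $3.05 = $1,011.35
Total COGS = $1,712.90 + $1,011.35 = $2,724.25
Ending inventory: 112 @ $3.05 + 189 @ $2.05 + 89 @ $1.00 = $818.05

COGS = $2,724.25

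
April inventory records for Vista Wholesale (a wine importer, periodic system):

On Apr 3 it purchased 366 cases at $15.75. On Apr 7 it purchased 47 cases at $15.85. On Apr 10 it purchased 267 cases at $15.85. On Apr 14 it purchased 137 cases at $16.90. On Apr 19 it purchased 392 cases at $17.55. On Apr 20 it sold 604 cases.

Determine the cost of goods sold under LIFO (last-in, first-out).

Apr 20, 604 sold [LIFO — newest first]: 392 @ $17.55 + 137 @ $16.90 + 75 @ $15.85 = $10,383.65
Ending inventory: 366 @ $15.75 + 47 @ $15.85 + 192 @ $15.85 = $9,552.65

COGS = $10,383.65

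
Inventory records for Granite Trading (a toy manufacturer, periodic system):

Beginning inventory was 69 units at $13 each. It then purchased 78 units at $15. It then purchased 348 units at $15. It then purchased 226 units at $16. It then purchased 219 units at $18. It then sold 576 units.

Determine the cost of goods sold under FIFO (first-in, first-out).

COGS = $8,583

Sale 1 (576) [FIFO — oldest first]: 69 @ $13 + 78 @ $15 + 348 @ $15 + 81 @ $16 = $8,583
Ending inventory: 145 @ $16 + 219 @ $18 = $6,262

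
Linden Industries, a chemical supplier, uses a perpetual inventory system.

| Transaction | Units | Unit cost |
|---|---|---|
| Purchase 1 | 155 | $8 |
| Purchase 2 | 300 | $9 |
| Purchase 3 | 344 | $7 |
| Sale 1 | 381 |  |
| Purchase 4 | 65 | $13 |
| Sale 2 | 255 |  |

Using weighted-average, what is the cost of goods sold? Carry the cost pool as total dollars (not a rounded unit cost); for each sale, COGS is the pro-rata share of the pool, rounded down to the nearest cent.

After Purchase 1: 155 on hand, pool $1,240.00 (≈ $8.0000 each)
After Purchase 2: 455 on hand, pool $3,940.00 (≈ $8.6593 each)
After Purchase 3: 799 on hand, pool $6,348.00 (≈ $7.9449 each)
Sale 1, sell 381: 381/799 × $6,348.00 → $3,027.01
After Purchase 4: 483 on hand, pool $4,165.99 (≈ $8.6252 each)
Sale 2, sell 255: 255/483 × $4,165.99 → $2,199.43
Total COGS = $3,027.01 + $2,199.43 = $5,226.44
Ending inventory (cost pool remaining) = $1,966.56

COGS = $5,226.44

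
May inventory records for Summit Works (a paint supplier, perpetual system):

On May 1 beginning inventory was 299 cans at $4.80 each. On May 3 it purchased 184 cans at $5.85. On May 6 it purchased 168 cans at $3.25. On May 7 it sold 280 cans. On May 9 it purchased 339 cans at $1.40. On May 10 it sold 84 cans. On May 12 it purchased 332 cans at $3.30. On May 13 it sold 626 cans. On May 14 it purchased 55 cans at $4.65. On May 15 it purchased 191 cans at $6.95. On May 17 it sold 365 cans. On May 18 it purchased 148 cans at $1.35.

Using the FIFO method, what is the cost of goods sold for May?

COGS = $4,781.25

May 7, 280 sold [FIFO — oldest first]: 280 @ $4.80 = $1,344.00
May 10, 84 sold [FIFO — oldest first]: 19 @ $4.80 + 65 @ $5.85 = $471.45
May 13, 626 sold [FIFO — oldest first]: 119 @ $5.85 + 168 @ $3.25 + 339 @ $1.40 = $1,716.75
May 17, 365 sold [FIFO — oldest first]: 332 @ $3.30 + 33 @ $4.65 = $1,249.05
Total COGS = $1,344.00 + $471.45 + $1,716.75 + $1,249.05 = $4,781.25
Ending inventory: 22 @ $4.65 + 191 @ $6.95 + 148 @ $1.35 = $1,629.55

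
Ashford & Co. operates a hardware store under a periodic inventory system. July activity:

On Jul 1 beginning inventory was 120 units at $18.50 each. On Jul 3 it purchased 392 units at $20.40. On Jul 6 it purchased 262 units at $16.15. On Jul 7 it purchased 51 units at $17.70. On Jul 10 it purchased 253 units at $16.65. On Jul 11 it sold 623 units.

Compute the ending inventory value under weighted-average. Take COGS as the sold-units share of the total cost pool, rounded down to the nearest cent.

Ending inventory = $8,257.22

Jul 11, sell 623: 623/1078 × $19,563.25 → $11,306.03
Ending inventory (cost pool remaining) = $8,257.22
Check: goods available $19,563.25 = COGS $11,306.03 + ending $8,257.22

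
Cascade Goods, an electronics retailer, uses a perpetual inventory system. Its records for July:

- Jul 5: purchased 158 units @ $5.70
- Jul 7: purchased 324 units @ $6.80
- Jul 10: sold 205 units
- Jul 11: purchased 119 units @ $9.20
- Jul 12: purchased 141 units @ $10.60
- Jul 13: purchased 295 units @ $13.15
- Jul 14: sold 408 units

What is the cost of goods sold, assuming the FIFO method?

Jul 10, 205 sold [FIFO — oldest first]: 158 @ $5.70 + 47 @ $6.80 = $1,220.20
Jul 14, 408 sold [FIFO — oldest first]: 277 @ $6.80 + 119 @ $9.20 + 12 @ $10.60 = $3,105.60
Total COGS = $1,220.20 + $3,105.60 = $4,325.80
Ending inventory: 129 @ $10.60 + 295 @ $13.15 = $5,246.65

COGS = $4,325.80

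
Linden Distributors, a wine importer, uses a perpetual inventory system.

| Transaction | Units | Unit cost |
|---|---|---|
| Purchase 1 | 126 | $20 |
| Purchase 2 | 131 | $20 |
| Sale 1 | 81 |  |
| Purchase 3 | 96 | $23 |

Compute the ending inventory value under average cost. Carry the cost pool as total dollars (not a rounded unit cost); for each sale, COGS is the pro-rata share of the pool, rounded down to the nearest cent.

Ending inventory = $5,728.00

After Purchase 1: 126 on hand, pool $2,520.00 (≈ $20.0000 each)
After Purchase 2: 257 on hand, pool $5,140.00 (≈ $20.0000 each)
Sale 1, sell 81: 81/257 × $5,140.00 → $1,620.00
After Purchase 3: 272 on hand, pool $5,728.00 (≈ $21.0588 each)
Ending inventory (cost pool remaining) = $5,728.00
Check: goods available $7,348.00 = COGS $1,620.00 + ending $5,728.00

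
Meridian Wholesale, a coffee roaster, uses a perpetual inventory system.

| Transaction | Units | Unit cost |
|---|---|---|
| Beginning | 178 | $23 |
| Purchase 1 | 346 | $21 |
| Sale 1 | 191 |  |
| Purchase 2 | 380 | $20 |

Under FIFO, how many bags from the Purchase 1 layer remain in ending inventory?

333

Sale 1 (191) [FIFO — oldest first]: 178 @ $23 + 13 @ $21 = $4,367
Ending inventory: 333 @ $21 + 380 @ $20 = $14,593
Check: goods available $18,960 = COGS $4,367 + ending $14,593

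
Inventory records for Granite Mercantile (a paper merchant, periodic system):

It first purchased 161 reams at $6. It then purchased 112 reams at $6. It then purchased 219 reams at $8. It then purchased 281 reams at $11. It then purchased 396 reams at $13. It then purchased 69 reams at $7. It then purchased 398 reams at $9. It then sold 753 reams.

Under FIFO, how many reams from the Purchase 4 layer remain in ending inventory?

20

Sale 1 (753) [FIFO — oldest first]: 161 @ $6 + 112 @ $6 + 219 @ $8 + 261 @ $11 = $6,261
Ending inventory: 20 @ $11 + 396 @ $13 + 69 @ $7 + 398 @ $9 = $9,433
Check: goods available $15,694 = COGS $6,261 + ending $9,433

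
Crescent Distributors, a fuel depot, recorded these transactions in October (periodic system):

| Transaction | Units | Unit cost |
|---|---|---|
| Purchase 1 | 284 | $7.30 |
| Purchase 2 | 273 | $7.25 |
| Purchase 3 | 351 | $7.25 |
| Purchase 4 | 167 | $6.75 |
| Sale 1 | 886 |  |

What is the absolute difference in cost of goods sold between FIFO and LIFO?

FIFO COGS: 284 @ $7.30 + 273 @ $7.25 + 329 @ $7.25 = $6,437.70
LIFO COGS: 167 @ $6.75 + 351 @ $7.25 + 273 @ $7.25 + 95 @ $7.30 = $6,344.75
Difference = |$6,437.70 − $6,344.75| = $92.95

$92.95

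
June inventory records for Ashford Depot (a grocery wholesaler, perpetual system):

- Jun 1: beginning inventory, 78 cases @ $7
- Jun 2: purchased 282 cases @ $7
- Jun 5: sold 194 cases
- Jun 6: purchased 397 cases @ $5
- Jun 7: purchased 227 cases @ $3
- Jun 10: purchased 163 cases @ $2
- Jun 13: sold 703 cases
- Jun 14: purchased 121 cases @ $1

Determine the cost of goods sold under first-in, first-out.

COGS = $4,925

Jun 5, 194 sold [FIFO — oldest first]: 78 @ $7 + 116 @ $7 = $1,358
Jun 13, 703 sold [FIFO — oldest first]: 166 @ $7 + 397 @ $5 + 140 @ $3 = $3,567
Total COGS = $1,358 + $3,567 = $4,925
Ending inventory: 87 @ $3 + 163 @ $2 + 121 @ $1 = $708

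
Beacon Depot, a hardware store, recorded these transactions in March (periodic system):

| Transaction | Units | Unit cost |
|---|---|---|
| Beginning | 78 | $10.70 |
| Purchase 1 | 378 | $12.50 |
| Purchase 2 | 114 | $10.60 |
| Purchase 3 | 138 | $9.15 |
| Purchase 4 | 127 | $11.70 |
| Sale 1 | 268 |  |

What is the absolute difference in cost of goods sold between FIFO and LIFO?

FIFO COGS: 78 @ $10.70 + 190 @ $12.50 = $3,209.60
LIFO COGS: 127 @ $11.70 + 138 @ $9.15 + 3 @ $10.60 = $2,780.40
Difference = |$3,209.60 − $2,780.40| = $429.20

$429.20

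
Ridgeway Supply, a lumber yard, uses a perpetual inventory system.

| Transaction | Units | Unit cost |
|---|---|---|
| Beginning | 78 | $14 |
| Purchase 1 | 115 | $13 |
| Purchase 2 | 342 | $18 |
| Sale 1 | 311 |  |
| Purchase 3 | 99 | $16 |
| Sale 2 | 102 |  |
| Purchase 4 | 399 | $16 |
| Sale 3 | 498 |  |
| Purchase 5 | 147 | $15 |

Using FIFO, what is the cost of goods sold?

Sale 1 (311) [FIFO — oldest first]: 78 @ $14 + 115 @ $13 + 118 @ $18 = $4,711
Sale 2 (102) [FIFO — oldest first]: 102 @ $18 = $1,836
Sale 3 (498) [FIFO — oldest first]: 122 @ $18 + 99 @ $16 + 277 @ $16 = $8,212
Total COGS = $4,711 + $1,836 + $8,212 = $14,759
Ending inventory: 122 @ $16 + 147 @ $15 = $4,157

COGS = $14,759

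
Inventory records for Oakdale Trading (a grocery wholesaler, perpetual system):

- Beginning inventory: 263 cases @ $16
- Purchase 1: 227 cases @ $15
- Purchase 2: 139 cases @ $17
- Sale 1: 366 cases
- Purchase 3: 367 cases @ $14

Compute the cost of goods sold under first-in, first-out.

Sale 1 (366) [FIFO — oldest first]: 263 @ $16 + 103 @ $15 = $5,753
Ending inventory: 124 @ $15 + 139 @ $17 + 367 @ $14 = $9,361

COGS = $5,753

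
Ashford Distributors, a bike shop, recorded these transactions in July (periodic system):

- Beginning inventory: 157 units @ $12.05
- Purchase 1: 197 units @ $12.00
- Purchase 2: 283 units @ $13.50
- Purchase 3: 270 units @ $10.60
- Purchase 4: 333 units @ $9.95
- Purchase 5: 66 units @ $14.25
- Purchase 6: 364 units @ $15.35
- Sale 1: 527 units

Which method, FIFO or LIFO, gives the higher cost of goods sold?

FIFO COGS: 157 @ $12.05 + 197 @ $12.00 + 173 @ $13.50 = $6,591.35
LIFO COGS: 364 @ $15.35 + 66 @ $14.25 + 97 @ $9.95 = $7,493.05

LIFO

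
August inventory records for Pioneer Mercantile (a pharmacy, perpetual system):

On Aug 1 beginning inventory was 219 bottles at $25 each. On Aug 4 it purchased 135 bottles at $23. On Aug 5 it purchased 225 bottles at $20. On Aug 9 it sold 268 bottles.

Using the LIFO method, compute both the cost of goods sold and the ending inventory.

Aug 9, 268 sold [LIFO — newest first]: 225 @ $20 + 43 @ $23 = $5,489
Ending inventory: 219 @ $25 + 92 @ $23 = $7,591
Check: goods available $13,080 = COGS $5,489 + ending $7,591

COGS = $5,489; ending inventory = $7,591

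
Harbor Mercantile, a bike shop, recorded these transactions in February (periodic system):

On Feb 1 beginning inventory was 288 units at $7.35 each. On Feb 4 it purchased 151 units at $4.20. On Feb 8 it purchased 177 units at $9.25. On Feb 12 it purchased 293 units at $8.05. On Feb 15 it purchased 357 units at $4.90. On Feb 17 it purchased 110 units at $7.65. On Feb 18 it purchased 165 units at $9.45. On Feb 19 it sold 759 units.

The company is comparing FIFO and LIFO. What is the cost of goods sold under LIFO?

COGS = $5,172.40

FIFO COGS: 288 @ $7.35 + 151 @ $4.20 + 177 @ $9.25 + 143 @ $8.05 = $5,539.40
LIFO COGS: 165 @ $9.45 + 110 @ $7.65 + 357 @ $4.90 + 127 @ $8.05 = $5,172.40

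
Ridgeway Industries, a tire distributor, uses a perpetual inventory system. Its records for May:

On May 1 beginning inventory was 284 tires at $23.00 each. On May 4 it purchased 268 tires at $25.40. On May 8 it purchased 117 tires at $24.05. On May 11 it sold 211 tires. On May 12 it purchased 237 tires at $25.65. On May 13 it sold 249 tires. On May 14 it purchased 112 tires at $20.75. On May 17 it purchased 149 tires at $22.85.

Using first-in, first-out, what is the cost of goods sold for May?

May 11, 211 sold [FIFO — oldest first]: 211 @ $23.00 = $4,853.00
May 13, 249 sold [FIFO — oldest first]: 73 @ $23.00 + 176 @ $25.40 = $6,149.40
Total COGS = $4,853.00 + $6,149.40 = $11,002.40
Ending inventory: 92 @ $25.40 + 117 @ $24.05 + 237 @ $25.65 + 112 @ $20.75 + 149 @ $22.85 = $16,958.35

COGS = $11,002.40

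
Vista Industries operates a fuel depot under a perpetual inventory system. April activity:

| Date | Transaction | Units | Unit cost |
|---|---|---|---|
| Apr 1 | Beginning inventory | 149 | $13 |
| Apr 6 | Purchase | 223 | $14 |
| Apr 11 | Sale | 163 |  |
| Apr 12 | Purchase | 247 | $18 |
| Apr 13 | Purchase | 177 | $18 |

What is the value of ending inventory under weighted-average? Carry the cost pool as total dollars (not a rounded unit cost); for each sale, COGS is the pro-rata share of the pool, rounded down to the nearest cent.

After Apr 1: 149 on hand, pool $1,937.00 (≈ $13.0000 each)
After Apr 6: 372 on hand, pool $5,059.00 (≈ $13.5995 each)
Apr 11, sell 163: 163/372 × $5,059.00 → $2,216.71
After Apr 12: 456 on hand, pool $7,288.29 (≈ $15.9831 each)
After Apr 13: 633 on hand, pool $10,474.29 (≈ $16.5471 each)
Ending inventory (cost pool remaining) = $10,474.29

Ending inventory = $10,474.29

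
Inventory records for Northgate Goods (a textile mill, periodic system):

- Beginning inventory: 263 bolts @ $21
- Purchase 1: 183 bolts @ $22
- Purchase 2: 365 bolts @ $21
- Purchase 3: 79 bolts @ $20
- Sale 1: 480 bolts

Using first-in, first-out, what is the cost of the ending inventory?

Ending inventory = $8,531

Sale 1 (480) [FIFO — oldest first]: 263 @ $21 + 183 @ $22 + 34 @ $21 = $10,263
Ending inventory: 331 @ $21 + 79 @ $20 = $8,531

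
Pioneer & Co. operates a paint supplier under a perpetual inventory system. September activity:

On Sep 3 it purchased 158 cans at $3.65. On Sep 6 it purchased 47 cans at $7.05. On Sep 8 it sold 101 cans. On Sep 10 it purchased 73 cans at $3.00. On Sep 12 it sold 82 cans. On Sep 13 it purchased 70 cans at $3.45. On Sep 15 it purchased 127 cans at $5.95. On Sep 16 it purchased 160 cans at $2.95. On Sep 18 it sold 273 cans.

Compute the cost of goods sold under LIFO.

COGS = $1,924.65

Sep 8, 101 sold [LIFO — newest first]: 47 @ $7.05 + 54 @ $3.65 = $528.45
Sep 12, 82 sold [LIFO — newest first]: 73 @ $3.00 + 9 @ $3.65 = $251.85
Sep 18, 273 sold [LIFO — newest first]: 160 @ $2.95 + 113 @ $5.95 = $1,144.35
Total COGS = $528.45 + $251.85 + $1,144.35 = $1,924.65
Ending inventory: 95 @ $3.65 + 70 @ $3.45 + 14 @ $5.95 = $671.55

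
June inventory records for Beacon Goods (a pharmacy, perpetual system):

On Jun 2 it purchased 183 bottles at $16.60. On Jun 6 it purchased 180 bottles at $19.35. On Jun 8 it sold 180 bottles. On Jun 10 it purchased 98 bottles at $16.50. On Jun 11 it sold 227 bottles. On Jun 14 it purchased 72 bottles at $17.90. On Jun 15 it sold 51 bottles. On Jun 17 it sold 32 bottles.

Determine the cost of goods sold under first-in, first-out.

COGS = $8,656.90

Jun 8, 180 sold [FIFO — oldest first]: 180 @ $16.60 = $2,988.00
Jun 11, 227 sold [FIFO — oldest first]: 3 @ $16.60 + 180 @ $19.35 + 44 @ $16.50 = $4,258.80
Jun 15, 51 sold [FIFO — oldest first]: 51 @ $16.50 = $841.50
Jun 17, 32 sold [FIFO — oldest first]: 3 @ $16.50 + 29 @ $17.90 = $568.60
Total COGS = $2,988.00 + $4,258.80 + $841.50 + $568.60 = $8,656.90
Ending inventory: 43 @ $17.90 = $769.70
Check: goods available $9,426.60 = COGS $8,656.90 + ending $769.70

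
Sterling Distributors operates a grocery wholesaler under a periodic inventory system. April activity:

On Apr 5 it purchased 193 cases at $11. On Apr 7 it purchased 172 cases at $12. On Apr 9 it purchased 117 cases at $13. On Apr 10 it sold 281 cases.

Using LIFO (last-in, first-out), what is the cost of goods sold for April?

COGS = $3,489

Apr 10, 281 sold [LIFO — newest first]: 117 @ $13 + 164 @ $12 = $3,489
Ending inventory: 193 @ $11 + 8 @ $12 = $2,219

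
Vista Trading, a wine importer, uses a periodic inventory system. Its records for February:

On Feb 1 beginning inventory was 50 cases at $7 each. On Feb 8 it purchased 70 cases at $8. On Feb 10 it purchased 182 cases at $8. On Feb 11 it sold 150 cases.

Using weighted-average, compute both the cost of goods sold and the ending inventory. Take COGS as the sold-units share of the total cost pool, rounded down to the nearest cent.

Feb 11, sell 150: 150/302 × $2,366.00 → $1,175.16
Ending inventory (cost pool remaining) = $1,190.84

COGS = $1,175.16; ending inventory = $1,190.84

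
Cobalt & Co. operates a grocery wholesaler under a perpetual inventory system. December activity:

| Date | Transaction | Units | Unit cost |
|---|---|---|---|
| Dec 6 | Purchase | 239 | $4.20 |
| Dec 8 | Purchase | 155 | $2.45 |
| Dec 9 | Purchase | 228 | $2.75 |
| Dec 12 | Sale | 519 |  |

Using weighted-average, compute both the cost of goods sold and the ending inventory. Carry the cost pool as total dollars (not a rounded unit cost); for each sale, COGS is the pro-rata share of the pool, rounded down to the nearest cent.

After Dec 6: 239 on hand, pool $1,003.80 (≈ $4.2000 each)
After Dec 8: 394 on hand, pool $1,383.55 (≈ $3.5115 each)
After Dec 9: 622 on hand, pool $2,010.55 (≈ $3.2324 each)
Dec 12, sell 519: 519/622 × $2,010.55 → $1,677.61
Ending inventory (cost pool remaining) = $332.94
Check: goods available $2,010.55 = COGS $1,677.61 + ending $332.94

COGS = $1,677.61; ending inventory = $332.94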